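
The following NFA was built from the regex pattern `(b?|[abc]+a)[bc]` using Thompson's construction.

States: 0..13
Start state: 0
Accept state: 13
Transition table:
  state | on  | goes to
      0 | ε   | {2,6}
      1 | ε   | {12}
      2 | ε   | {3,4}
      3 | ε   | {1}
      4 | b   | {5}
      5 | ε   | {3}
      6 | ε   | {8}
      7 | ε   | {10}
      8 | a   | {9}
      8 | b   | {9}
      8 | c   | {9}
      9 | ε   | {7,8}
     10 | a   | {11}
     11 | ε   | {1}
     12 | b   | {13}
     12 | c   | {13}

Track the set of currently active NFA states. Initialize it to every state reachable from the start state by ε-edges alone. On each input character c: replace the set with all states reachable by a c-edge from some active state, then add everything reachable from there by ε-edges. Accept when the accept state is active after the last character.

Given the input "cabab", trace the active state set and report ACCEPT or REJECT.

S₀ = ε-closure({0}) = {0,1,2,3,4,6,8,12}
'c' @ 1: {7,8,9,10,13}  [accepting]
'a' @ 2: {1,7,8,9,10,11,12}
'b' @ 3: {7,8,9,10,13}  [accepting]
'a' @ 4: {1,7,8,9,10,11,12}
'b' @ 5: {7,8,9,10,13}  [accepting]
final: {7,8,9,10,13}; accept 13 in set

Answer: ACCEPT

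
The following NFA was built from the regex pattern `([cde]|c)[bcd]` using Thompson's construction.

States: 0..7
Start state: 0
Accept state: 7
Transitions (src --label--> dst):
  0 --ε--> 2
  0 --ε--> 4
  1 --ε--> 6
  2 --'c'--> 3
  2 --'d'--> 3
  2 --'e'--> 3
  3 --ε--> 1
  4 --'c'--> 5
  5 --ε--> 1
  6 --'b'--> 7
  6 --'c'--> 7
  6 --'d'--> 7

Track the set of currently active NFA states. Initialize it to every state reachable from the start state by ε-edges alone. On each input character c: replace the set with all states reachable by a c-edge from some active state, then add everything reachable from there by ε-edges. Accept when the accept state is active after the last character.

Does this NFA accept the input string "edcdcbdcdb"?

Answer: REJECT

Steps:
start: ε-closure({0}) = {0,2,4}
'e' @ 1: {1,3,6}
'd' @ 2: {7}  ✓accept
'c' @ 3: {}  — state set empty
rest 'dcbdcdb' ignored (set empty)
after full input: {}  (accept=7 not in)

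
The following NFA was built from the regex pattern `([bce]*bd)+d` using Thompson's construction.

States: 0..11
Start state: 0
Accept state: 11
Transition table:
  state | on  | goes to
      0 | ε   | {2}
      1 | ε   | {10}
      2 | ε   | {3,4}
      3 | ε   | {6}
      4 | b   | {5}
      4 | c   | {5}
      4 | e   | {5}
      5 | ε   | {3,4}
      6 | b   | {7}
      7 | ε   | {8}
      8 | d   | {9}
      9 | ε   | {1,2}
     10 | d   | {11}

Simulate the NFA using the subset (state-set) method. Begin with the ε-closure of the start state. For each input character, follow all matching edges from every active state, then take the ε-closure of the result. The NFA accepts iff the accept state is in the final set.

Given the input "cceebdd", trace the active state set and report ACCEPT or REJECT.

start: ε-closure({0}) = {0,2,3,4,6}
'c' @ 1: {3,4,5,6}
'c' @ 2: {3,4,5,6}
'e' @ 3: {3,4,5,6}
'e' @ 4: {3,4,5,6}
'b' @ 5: {3,4,5,6,7,8}
'd' @ 6: {1,2,3,4,6,9,10}
'd' @ 7: {11}  ✓accept
end set {11} — state 11 in

Answer: ACCEPT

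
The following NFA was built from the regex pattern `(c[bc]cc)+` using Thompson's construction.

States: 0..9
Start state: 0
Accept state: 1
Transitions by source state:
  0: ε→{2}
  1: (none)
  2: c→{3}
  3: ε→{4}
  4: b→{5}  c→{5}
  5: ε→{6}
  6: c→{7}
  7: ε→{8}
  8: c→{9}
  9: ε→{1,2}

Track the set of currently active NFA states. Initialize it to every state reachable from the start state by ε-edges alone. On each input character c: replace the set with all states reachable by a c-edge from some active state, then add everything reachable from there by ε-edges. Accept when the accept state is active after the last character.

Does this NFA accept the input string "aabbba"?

start: ε-closure({0}) = {0,2}
'a' @ 1: {}  — no active states
rest 'abbba' ignored (set empty)
final: {}; accept 1 not in set

Answer: REJECT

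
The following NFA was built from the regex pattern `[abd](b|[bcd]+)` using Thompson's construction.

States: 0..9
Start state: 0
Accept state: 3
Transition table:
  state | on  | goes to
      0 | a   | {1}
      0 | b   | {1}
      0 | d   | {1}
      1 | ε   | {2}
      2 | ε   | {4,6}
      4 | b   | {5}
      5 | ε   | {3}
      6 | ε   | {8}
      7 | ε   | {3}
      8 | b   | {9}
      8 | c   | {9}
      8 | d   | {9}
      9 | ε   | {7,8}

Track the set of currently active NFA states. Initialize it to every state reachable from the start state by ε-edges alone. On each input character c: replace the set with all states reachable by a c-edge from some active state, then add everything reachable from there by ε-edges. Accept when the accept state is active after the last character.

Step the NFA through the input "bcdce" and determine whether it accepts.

Answer: REJECT

Derivation:
start: ε-closure({0}) = {0}
'b' @ 1: {1,2,4,6,8}
'c' @ 2: {3,7,8,9}  [accepting]
'd' @ 3: {3,7,8,9}  [accepting]
'c' @ 4: {3,7,8,9}  [accepting]
'e' @ 5: {}  — dead — no transitions
end set {} — state 3 not in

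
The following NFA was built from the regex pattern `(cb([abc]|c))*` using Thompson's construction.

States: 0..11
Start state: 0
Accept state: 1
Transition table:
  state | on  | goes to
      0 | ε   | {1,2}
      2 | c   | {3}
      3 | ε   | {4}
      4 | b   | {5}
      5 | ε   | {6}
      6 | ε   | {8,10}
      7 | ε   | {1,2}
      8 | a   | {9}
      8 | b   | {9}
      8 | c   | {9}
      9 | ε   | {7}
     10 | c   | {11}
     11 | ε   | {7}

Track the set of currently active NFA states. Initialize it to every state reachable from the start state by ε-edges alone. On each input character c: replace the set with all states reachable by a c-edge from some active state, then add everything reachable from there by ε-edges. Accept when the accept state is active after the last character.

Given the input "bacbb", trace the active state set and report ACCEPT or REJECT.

Answer: REJECT

Derivation:
initial (ε-close {0}): {0,1,2}
'b' @ 1: {}  — state set empty
rest 'acbb' ignored (set empty)
end set {} — state 1 not in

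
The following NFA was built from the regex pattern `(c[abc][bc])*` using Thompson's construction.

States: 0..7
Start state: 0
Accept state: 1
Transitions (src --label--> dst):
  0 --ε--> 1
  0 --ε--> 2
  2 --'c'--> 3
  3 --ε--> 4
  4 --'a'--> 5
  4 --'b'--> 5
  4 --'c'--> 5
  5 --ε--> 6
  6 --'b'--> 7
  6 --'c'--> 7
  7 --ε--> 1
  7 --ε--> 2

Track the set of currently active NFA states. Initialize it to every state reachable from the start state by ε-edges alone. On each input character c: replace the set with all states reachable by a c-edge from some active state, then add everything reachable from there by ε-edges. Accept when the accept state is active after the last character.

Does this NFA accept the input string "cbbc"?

Answer: REJECT

Steps:
start: ε-closure({0}) = {0,1,2}
'c' @ 1: {3,4}
'b' @ 2: {5,6}
'b' @ 3: {1,2,7}  (accept∈set)
'c' @ 4: {3,4}
after full input: {3,4}  (accept=1 not in)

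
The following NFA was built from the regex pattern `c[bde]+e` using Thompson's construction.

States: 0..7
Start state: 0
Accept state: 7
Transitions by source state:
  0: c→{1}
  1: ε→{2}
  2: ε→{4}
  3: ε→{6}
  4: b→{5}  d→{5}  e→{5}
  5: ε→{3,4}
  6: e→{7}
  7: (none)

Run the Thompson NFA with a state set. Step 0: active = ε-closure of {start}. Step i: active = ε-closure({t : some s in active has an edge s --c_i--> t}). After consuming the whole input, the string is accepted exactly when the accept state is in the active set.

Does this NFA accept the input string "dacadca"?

initial (ε-close {0}): {0}
'd' @ 1: {}  — no active states
rest 'acadca' ignored (set empty)
after full input: {}  (accept=7 not in)

Answer: REJECT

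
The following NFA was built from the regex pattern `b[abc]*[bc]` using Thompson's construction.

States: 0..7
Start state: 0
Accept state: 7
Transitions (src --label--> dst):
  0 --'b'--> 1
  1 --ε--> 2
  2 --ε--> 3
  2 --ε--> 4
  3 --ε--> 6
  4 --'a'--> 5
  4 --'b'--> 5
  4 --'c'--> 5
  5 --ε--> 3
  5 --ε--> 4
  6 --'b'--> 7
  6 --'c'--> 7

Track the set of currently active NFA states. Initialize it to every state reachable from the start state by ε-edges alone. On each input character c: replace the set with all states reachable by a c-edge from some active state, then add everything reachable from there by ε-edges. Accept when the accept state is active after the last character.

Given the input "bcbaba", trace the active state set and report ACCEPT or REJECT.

Answer: REJECT

Derivation:
initial (ε-close {0}): {0}
'b' @ 1: {1,2,3,4,6}
'c' @ 2: {3,4,5,6,7}  [accepting]
'b' @ 3: {3,4,5,6,7}  [accepting]
'a' @ 4: {3,4,5,6}
'b' @ 5: {3,4,5,6,7}  [accepting]
'a' @ 6: {3,4,5,6}
after full input: {3,4,5,6}  (accept=7 not in)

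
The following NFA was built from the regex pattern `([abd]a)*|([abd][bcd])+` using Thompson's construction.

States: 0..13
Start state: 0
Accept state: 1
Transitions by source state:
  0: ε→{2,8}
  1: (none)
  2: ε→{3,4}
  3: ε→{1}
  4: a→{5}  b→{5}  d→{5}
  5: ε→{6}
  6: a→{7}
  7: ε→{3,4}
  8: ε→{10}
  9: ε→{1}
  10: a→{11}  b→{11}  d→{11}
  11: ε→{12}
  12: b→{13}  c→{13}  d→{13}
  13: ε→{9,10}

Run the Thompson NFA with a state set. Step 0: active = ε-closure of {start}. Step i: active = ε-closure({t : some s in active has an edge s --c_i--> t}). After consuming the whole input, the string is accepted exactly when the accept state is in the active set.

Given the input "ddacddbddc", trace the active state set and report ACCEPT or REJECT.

Answer: ACCEPT

Derivation:
start: ε-closure({0}) = {0,1,2,3,4,8,10}
'd' @ 1: {5,6,11,12}
'd' @ 2: {1,9,10,13}  [accepting]
'a' @ 3: {11,12}
'c' @ 4: {1,9,10,13}  [accepting]
'd' @ 5: {11,12}
'd' @ 6: {1,9,10,13}  [accepting]
'b' @ 7: {11,12}
'd' @ 8: {1,9,10,13}  [accepting]
'd' @ 9: {11,12}
'c' @ 10: {1,9,10,13}  [accepting]
final: {1,9,10,13}; accept 1 in set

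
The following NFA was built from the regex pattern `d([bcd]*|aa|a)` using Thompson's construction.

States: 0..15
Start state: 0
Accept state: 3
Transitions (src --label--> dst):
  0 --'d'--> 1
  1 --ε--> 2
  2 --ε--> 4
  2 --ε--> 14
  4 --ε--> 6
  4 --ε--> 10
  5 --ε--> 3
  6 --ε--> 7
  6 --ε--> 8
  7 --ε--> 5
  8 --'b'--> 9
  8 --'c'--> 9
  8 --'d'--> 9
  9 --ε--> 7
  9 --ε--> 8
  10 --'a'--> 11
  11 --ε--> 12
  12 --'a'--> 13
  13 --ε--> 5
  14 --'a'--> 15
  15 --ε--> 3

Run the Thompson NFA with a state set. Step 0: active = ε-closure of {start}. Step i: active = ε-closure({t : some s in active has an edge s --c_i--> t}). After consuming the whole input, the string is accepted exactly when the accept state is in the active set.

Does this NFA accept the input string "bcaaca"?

S₀ = ε-closure({0}) = {0}
'b' @ 1: {}  — no active states
rest 'caaca' ignored (set empty)
final: {}; accept 3 not in set

Answer: REJECT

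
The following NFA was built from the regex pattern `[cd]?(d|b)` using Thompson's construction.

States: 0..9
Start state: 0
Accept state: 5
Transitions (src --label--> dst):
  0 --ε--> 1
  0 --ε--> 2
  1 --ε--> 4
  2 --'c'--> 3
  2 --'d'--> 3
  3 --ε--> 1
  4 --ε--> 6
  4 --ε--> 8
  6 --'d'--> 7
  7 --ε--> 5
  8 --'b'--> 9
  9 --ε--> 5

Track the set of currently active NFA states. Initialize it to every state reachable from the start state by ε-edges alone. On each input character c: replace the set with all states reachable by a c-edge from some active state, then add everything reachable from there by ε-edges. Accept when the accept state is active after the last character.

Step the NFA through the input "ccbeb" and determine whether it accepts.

Answer: REJECT

Derivation:
S₀ = ε-closure({0}) = {0,1,2,4,6,8}
'c' @ 1: {1,3,4,6,8}
'c' @ 2: {}  — state set empty
rest 'beb' ignored (set empty)
end set {} — state 5 not in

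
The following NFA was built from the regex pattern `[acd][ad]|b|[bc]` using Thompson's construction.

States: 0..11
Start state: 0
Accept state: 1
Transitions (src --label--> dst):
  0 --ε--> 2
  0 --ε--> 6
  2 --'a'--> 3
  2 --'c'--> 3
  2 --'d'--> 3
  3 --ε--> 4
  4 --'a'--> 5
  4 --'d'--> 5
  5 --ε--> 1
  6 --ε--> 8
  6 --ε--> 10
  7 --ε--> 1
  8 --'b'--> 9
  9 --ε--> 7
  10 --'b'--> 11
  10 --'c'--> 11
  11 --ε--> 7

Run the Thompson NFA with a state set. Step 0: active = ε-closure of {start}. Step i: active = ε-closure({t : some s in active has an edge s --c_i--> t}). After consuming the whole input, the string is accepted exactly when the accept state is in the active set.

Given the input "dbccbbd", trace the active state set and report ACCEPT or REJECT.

Answer: REJECT

Trace:
S₀ = ε-closure({0}) = {0,2,6,8,10}
'd' @ 1: {3,4}
'b' @ 2: {}  — no active states
rest 'ccbbd' ignored (set empty)
end set {} — state 1 not in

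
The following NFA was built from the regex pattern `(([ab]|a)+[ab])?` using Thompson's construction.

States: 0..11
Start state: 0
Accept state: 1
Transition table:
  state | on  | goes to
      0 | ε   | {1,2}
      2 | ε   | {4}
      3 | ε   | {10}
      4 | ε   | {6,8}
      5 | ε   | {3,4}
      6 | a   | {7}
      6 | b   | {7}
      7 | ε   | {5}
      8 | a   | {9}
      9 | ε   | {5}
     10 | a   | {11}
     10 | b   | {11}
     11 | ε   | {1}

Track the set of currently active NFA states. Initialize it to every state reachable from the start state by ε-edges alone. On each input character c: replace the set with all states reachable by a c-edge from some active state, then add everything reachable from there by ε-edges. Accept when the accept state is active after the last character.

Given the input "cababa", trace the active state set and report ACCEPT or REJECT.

S₀ = ε-closure({0}) = {0,1,2,4,6,8}
'c' @ 1: {}  — state set empty
rest 'ababa' ignored (set empty)
end set {} — state 1 not in

Answer: REJECT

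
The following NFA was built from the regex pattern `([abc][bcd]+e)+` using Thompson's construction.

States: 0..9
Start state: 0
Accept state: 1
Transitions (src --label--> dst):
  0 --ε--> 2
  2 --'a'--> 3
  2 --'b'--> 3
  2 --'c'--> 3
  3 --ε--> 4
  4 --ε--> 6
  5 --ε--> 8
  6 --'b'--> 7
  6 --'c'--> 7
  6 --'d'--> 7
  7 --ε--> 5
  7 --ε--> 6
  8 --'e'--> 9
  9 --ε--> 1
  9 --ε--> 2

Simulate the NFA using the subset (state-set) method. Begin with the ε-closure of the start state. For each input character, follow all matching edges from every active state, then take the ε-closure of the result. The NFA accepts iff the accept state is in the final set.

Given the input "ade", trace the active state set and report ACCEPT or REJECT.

start: ε-closure({0}) = {0,2}
'a' @ 1: {3,4,6}
'd' @ 2: {5,6,7,8}
'e' @ 3: {1,2,9}  (accept∈set)
final: {1,2,9}; accept 1 in set

Answer: ACCEPT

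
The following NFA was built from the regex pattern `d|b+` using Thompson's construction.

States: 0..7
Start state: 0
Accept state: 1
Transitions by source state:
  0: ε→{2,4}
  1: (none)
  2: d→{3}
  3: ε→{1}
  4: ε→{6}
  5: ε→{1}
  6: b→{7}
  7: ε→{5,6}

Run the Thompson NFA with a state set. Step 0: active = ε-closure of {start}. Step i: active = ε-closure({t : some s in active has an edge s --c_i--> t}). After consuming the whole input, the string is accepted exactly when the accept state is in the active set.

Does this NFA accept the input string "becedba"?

Answer: REJECT

Derivation:
S₀ = ε-closure({0}) = {0,2,4,6}
'b' @ 1: {1,5,6,7}  [accepting]
'e' @ 2: {}  — state set empty
rest 'cedba' ignored (set empty)
after full input: {}  (accept=1 not in)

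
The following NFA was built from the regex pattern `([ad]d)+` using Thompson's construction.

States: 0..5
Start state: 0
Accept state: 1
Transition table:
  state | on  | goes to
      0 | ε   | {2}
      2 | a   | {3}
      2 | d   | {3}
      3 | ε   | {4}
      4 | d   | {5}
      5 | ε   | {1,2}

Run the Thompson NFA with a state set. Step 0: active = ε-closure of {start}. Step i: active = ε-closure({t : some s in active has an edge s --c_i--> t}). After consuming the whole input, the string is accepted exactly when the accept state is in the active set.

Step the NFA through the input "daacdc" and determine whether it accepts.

start: ε-closure({0}) = {0,2}
'd' @ 1: {3,4}
'a' @ 2: {}  — dead — no transitions
rest 'acdc' ignored (set empty)
end set {} — state 1 not in

Answer: REJECT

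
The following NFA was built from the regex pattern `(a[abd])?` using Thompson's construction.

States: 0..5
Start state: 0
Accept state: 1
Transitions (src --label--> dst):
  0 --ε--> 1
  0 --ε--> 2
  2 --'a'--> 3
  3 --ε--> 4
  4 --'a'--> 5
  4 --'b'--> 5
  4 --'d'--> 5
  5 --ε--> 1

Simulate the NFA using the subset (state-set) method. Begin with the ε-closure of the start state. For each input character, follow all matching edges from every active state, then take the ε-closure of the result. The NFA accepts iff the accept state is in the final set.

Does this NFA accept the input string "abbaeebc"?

initial (ε-close {0}): {0,1,2}
'a' @ 1: {3,4}
'b' @ 2: {1,5}  (accept∈set)
'b' @ 3: {}  — dead — no transitions
rest 'aeebc' ignored (set empty)
after full input: {}  (accept=1 not in)

Answer: REJECT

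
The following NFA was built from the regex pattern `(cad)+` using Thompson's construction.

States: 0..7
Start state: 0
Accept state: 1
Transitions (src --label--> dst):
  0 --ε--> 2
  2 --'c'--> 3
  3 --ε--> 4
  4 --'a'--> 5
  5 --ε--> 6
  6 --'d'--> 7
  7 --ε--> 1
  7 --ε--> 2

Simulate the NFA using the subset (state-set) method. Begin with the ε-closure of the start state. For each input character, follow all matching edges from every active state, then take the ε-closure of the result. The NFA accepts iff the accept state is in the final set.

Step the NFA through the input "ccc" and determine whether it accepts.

Answer: REJECT

Trace:
start: ε-closure({0}) = {0,2}
'c' @ 1: {3,4}
'c' @ 2: {}  — state set empty
rest 'c' ignored (set empty)
final: {}; accept 1 not in set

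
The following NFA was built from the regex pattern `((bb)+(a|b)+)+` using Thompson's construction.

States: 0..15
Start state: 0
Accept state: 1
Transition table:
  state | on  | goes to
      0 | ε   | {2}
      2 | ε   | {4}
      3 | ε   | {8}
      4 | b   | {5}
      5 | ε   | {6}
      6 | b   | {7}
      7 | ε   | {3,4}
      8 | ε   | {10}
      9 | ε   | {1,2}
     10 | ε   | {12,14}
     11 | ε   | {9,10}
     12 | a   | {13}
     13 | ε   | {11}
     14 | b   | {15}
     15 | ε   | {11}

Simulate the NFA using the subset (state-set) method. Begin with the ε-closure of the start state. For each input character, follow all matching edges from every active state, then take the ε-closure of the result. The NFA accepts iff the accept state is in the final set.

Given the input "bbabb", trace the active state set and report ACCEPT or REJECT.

Answer: ACCEPT

Derivation:
start: ε-closure({0}) = {0,2,4}
'b' @ 1: {5,6}
'b' @ 2: {3,4,7,8,10,12,14}
'a' @ 3: {1,2,4,9,10,11,12,13,14}  (accept∈set)
'b' @ 4: {1,2,4,5,6,9,10,11,12,14,15}  (accept∈set)
'b' @ 5: {1,2,3,4,5,6,7,8,9,10,11,12,14,15}  (accept∈set)
end set {1,2,3,4,5,6,7,8,9,10,11,12,14,15} — state 1 in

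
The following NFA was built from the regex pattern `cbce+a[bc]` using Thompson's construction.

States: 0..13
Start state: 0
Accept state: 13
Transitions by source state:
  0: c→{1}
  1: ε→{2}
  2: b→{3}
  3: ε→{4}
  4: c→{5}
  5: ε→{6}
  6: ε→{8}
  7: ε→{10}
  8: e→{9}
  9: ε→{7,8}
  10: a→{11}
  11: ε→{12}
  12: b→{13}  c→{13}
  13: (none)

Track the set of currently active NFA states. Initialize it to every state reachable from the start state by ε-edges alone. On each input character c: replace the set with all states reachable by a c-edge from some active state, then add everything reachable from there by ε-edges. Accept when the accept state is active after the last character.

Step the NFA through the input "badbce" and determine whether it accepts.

start: ε-closure({0}) = {0}
'b' @ 1: {}  — dead — no transitions
rest 'adbce' ignored (set empty)
after full input: {}  (accept=13 not in)

Answer: REJECT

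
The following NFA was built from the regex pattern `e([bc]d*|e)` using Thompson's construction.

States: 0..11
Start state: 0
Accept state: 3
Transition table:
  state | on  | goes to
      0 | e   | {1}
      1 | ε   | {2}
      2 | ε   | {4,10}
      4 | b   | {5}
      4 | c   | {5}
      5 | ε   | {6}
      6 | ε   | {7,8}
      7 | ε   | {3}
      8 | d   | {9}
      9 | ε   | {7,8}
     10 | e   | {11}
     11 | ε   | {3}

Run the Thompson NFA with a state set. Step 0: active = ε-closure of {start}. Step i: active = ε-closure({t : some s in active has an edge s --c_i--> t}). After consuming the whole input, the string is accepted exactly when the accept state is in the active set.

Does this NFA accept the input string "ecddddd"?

Answer: ACCEPT

Steps:
S₀ = ε-closure({0}) = {0}
'e' @ 1: {1,2,4,10}
'c' @ 2: {3,5,6,7,8}  (accept∈set)
'd' @ 3: {3,7,8,9}  (accept∈set)
'd' @ 4: {3,7,8,9}  (accept∈set)
'd' @ 5: {3,7,8,9}  (accept∈set)
'd' @ 6: {3,7,8,9}  (accept∈set)
'd' @ 7: {3,7,8,9}  (accept∈set)
after full input: {3,7,8,9}  (accept=3 in)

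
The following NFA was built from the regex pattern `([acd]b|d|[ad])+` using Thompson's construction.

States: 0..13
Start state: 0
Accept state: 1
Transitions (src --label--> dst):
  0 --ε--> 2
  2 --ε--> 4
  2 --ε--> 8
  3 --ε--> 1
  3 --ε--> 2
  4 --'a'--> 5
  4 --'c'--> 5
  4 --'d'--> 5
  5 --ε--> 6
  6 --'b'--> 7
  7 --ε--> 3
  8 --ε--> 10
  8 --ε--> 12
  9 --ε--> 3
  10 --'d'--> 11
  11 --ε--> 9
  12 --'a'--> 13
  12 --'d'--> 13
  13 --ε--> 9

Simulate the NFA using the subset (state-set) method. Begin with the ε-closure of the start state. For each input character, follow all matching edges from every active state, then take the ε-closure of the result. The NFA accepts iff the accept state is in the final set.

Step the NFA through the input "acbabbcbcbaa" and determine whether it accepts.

Answer: REJECT

Trace:
S₀ = ε-closure({0}) = {0,2,4,8,10,12}
'a' @ 1: {1,2,3,4,5,6,8,9,10,12,13}  ✓accept
'c' @ 2: {5,6}
'b' @ 3: {1,2,3,4,7,8,10,12}  ✓accept
'a' @ 4: {1,2,3,4,5,6,8,9,10,12,13}  ✓accept
'b' @ 5: {1,2,3,4,7,8,10,12}  ✓accept
'b' @ 6: {}  — state set empty
rest 'cbcbaa' ignored (set empty)
end set {} — state 1 not in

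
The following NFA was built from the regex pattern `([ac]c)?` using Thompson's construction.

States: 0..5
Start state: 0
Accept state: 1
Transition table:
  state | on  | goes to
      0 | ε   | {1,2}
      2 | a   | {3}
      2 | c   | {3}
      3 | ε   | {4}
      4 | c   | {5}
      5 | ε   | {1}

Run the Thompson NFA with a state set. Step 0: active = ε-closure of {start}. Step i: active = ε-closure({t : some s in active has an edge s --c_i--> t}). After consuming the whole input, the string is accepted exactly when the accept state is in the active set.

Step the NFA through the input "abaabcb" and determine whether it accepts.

initial (ε-close {0}): {0,1,2}
'a' @ 1: {3,4}
'b' @ 2: {}  — state set empty
rest 'aabcb' ignored (set empty)
after full input: {}  (accept=1 not in)

Answer: REJECT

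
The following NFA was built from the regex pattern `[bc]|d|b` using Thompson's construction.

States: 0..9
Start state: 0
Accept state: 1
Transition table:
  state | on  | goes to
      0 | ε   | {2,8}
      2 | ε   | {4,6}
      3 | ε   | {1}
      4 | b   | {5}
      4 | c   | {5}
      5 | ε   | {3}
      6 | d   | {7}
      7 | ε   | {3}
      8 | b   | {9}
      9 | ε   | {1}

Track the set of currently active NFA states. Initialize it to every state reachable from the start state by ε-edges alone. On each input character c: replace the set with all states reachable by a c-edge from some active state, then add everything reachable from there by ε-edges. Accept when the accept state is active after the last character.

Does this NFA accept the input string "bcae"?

S₀ = ε-closure({0}) = {0,2,4,6,8}
'b' @ 1: {1,3,5,9}  [accepting]
'c' @ 2: {}  — no active states
rest 'ae' ignored (set empty)
end set {} — state 1 not in

Answer: REJECT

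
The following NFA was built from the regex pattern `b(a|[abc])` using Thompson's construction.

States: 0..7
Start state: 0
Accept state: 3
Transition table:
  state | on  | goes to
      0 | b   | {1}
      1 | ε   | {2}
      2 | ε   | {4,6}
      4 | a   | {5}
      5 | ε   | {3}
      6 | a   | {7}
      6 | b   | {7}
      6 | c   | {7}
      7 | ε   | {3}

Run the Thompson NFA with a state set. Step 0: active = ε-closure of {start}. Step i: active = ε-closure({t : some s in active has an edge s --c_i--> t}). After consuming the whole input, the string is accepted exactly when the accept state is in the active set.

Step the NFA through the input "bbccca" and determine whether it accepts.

Answer: REJECT

Trace:
S₀ = ε-closure({0}) = {0}
'b' @ 1: {1,2,4,6}
'b' @ 2: {3,7}  (accept∈set)
'c' @ 3: {}  — state set empty
rest 'cca' ignored (set empty)
final: {}; accept 3 not in set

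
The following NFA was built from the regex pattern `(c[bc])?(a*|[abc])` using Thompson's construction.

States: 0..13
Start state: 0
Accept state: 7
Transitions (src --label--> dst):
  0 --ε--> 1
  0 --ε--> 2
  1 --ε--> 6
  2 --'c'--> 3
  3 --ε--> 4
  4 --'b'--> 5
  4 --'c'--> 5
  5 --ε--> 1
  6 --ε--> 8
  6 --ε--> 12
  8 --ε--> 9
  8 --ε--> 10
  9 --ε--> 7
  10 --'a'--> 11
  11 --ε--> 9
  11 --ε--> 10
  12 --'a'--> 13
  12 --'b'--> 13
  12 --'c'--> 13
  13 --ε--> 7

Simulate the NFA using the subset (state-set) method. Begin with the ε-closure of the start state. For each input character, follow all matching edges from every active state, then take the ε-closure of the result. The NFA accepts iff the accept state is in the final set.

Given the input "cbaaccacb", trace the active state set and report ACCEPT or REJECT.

S₀ = ε-closure({0}) = {0,1,2,6,7,8,9,10,12}
'c' @ 1: {3,4,7,13}  (accept∈set)
'b' @ 2: {1,5,6,7,8,9,10,12}  (accept∈set)
'a' @ 3: {7,9,10,11,13}  (accept∈set)
'a' @ 4: {7,9,10,11}  (accept∈set)
'c' @ 5: {}  — dead — no transitions
rest 'cacb' ignored (set empty)
after full input: {}  (accept=7 not in)

Answer: REJECT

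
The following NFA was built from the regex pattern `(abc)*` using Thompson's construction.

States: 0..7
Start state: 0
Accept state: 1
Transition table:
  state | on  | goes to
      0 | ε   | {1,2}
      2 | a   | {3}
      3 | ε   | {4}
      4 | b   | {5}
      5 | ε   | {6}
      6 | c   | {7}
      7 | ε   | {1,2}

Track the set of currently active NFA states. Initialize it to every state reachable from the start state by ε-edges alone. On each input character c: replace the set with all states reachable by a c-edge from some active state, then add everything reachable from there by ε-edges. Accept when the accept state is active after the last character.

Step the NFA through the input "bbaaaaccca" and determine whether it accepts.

Answer: REJECT

Derivation:
S₀ = ε-closure({0}) = {0,1,2}
'b' @ 1: {}  — no active states
rest 'baaaaccca' ignored (set empty)
end set {} — state 1 not in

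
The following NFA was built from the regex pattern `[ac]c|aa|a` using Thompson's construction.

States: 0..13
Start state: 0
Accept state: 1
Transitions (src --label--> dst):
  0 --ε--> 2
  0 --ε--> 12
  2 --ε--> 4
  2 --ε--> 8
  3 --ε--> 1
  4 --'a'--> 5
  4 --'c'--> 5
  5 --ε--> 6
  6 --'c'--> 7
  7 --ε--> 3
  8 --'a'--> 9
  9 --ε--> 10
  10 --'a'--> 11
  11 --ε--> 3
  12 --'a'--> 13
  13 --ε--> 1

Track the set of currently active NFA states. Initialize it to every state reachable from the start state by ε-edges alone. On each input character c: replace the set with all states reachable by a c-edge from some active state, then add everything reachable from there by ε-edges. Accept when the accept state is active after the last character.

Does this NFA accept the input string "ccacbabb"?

Answer: REJECT

Steps:
S₀ = ε-closure({0}) = {0,2,4,8,12}
'c' @ 1: {5,6}
'c' @ 2: {1,3,7}  ✓accept
'a' @ 3: {}  — no active states
rest 'cbabb' ignored (set empty)
after full input: {}  (accept=1 not in)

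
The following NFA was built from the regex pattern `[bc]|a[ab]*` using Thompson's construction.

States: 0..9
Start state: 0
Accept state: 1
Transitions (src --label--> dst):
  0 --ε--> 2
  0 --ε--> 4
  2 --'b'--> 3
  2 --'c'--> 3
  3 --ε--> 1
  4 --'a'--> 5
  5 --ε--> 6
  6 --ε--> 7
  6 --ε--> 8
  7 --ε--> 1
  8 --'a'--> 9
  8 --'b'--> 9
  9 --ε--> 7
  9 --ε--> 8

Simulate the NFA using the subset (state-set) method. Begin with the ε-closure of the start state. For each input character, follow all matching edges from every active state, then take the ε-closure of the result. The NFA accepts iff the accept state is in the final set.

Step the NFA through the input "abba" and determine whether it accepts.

start: ε-closure({0}) = {0,2,4}
'a' @ 1: {1,5,6,7,8}  ✓accept
'b' @ 2: {1,7,8,9}  ✓accept
'b' @ 3: {1,7,8,9}  ✓accept
'a' @ 4: {1,7,8,9}  ✓accept
end set {1,7,8,9} — state 1 in

Answer: ACCEPT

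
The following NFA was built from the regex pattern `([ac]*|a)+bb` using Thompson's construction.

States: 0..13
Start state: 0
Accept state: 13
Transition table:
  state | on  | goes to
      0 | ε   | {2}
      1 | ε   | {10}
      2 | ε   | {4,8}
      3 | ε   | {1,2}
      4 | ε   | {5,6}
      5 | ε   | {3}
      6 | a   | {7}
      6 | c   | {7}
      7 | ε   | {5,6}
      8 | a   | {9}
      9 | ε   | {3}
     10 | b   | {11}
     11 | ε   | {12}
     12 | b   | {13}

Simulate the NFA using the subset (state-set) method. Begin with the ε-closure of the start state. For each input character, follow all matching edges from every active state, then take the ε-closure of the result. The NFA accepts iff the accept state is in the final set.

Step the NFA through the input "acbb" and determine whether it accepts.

Answer: ACCEPT

Steps:
start: ε-closure({0}) = {0,1,2,3,4,5,6,8,10}
'a' @ 1: {1,2,3,4,5,6,7,8,9,10}
'c' @ 2: {1,2,3,4,5,6,7,8,10}
'b' @ 3: {11,12}
'b' @ 4: {13}  ✓accept
after full input: {13}  (accept=13 in)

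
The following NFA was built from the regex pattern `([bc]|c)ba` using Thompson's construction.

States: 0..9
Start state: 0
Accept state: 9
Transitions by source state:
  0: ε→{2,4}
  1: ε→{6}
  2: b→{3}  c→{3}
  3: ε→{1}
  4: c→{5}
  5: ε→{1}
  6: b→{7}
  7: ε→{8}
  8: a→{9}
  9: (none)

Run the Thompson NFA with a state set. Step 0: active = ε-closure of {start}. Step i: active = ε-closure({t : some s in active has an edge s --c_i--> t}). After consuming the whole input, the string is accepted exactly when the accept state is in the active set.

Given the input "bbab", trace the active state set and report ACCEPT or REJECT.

S₀ = ε-closure({0}) = {0,2,4}
'b' @ 1: {1,3,6}
'b' @ 2: {7,8}
'a' @ 3: {9}  ✓accept
'b' @ 4: {}  — state set empty
final: {}; accept 9 not in set

Answer: REJECT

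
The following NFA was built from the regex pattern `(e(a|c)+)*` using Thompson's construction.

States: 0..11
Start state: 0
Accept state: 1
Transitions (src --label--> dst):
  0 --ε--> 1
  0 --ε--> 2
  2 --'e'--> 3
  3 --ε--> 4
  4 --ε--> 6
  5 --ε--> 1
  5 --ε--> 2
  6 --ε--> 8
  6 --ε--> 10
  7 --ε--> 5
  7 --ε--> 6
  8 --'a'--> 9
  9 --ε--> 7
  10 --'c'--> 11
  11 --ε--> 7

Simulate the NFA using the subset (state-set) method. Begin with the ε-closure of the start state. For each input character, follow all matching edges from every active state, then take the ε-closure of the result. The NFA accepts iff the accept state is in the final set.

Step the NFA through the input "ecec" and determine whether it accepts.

initial (ε-close {0}): {0,1,2}
'e' @ 1: {3,4,6,8,10}
'c' @ 2: {1,2,5,6,7,8,10,11}  ✓accept
'e' @ 3: {3,4,6,8,10}
'c' @ 4: {1,2,5,6,7,8,10,11}  ✓accept
end set {1,2,5,6,7,8,10,11} — state 1 in

Answer: ACCEPT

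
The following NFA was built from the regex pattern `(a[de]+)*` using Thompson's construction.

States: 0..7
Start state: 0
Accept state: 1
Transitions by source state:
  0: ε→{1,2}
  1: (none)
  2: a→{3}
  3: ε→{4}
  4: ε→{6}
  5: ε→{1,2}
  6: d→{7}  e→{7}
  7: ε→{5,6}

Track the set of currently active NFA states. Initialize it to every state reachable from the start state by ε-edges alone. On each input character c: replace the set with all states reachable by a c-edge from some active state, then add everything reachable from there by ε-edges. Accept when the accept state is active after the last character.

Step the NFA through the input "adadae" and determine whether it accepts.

S₀ = ε-closure({0}) = {0,1,2}
'a' @ 1: {3,4,6}
'd' @ 2: {1,2,5,6,7}  [accepting]
'a' @ 3: {3,4,6}
'd' @ 4: {1,2,5,6,7}  [accepting]
'a' @ 5: {3,4,6}
'e' @ 6: {1,2,5,6,7}  [accepting]
after full input: {1,2,5,6,7}  (accept=1 in)

Answer: ACCEPT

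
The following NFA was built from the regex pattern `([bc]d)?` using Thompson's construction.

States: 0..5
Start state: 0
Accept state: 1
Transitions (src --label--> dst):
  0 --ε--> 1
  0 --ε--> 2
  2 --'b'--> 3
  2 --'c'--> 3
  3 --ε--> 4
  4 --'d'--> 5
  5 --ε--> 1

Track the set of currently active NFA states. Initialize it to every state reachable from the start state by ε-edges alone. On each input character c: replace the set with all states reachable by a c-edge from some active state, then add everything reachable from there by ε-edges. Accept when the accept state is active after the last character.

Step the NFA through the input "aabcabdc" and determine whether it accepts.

S₀ = ε-closure({0}) = {0,1,2}
'a' @ 1: {}  — dead — no transitions
rest 'abcabdc' ignored (set empty)
end set {} — state 1 not in

Answer: REJECT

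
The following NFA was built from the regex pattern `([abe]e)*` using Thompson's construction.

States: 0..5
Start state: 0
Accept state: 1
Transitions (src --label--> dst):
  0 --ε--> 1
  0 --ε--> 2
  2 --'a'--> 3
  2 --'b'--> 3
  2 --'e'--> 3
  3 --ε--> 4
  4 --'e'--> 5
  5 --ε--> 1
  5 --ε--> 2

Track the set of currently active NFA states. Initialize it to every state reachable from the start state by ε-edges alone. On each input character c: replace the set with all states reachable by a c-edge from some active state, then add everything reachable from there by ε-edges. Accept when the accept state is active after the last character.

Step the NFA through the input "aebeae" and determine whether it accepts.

Answer: ACCEPT

Derivation:
start: ε-closure({0}) = {0,1,2}
'a' @ 1: {3,4}
'e' @ 2: {1,2,5}  ✓accept
'b' @ 3: {3,4}
'e' @ 4: {1,2,5}  ✓accept
'a' @ 5: {3,4}
'e' @ 6: {1,2,5}  ✓accept
after full input: {1,2,5}  (accept=1 in)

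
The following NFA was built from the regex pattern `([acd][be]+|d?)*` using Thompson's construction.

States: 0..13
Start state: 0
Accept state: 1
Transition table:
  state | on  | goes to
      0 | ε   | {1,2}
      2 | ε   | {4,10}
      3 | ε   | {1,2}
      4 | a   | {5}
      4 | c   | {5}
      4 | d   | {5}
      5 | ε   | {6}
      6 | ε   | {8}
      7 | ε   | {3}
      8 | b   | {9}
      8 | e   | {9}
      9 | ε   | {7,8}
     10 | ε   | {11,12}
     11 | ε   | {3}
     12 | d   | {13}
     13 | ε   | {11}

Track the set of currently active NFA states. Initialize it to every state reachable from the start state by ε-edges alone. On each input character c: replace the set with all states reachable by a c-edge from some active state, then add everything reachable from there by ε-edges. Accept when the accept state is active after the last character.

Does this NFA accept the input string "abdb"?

start: ε-closure({0}) = {0,1,2,3,4,10,11,12}
'a' @ 1: {5,6,8}
'b' @ 2: {1,2,3,4,7,8,9,10,11,12}  (accept∈set)
'd' @ 3: {1,2,3,4,5,6,8,10,11,12,13}  (accept∈set)
'b' @ 4: {1,2,3,4,7,8,9,10,11,12}  (accept∈set)
after full input: {1,2,3,4,7,8,9,10,11,12}  (accept=1 in)

Answer: ACCEPT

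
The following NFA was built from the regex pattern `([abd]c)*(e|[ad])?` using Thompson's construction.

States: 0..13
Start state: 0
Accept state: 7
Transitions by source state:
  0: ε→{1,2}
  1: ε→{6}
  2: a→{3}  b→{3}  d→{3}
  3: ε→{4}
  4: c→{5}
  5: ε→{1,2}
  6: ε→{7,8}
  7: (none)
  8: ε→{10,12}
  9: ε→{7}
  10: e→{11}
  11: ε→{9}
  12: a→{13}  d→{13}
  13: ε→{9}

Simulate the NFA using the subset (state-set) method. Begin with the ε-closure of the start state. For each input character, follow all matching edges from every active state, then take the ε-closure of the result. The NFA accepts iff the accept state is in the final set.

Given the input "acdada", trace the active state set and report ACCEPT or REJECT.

start: ε-closure({0}) = {0,1,2,6,7,8,10,12}
'a' @ 1: {3,4,7,9,13}  [accepting]
'c' @ 2: {1,2,5,6,7,8,10,12}  [accepting]
'd' @ 3: {3,4,7,9,13}  [accepting]
'a' @ 4: {}  — state set empty
rest 'da' ignored (set empty)
final: {}; accept 7 not in set

Answer: REJECT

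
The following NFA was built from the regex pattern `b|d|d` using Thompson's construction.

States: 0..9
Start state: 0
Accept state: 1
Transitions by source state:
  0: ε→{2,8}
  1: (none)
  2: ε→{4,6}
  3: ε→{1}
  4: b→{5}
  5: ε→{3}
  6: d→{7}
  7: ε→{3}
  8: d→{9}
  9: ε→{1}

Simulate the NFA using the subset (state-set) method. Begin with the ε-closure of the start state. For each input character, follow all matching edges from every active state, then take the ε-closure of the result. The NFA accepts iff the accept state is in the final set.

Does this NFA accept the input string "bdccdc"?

S₀ = ε-closure({0}) = {0,2,4,6,8}
'b' @ 1: {1,3,5}  [accepting]
'd' @ 2: {}  — dead — no transitions
rest 'ccdc' ignored (set empty)
end set {} — state 1 not in

Answer: REJECT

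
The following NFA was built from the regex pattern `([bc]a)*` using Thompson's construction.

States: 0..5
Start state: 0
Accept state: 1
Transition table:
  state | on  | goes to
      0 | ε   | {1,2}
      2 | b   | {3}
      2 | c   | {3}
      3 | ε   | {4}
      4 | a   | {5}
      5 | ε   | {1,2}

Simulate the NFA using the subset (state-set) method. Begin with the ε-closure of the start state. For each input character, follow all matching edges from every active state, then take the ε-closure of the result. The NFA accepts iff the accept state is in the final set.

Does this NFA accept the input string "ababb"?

start: ε-closure({0}) = {0,1,2}
'a' @ 1: {}  — dead — no transitions
rest 'babb' ignored (set empty)
end set {} — state 1 not in

Answer: REJECT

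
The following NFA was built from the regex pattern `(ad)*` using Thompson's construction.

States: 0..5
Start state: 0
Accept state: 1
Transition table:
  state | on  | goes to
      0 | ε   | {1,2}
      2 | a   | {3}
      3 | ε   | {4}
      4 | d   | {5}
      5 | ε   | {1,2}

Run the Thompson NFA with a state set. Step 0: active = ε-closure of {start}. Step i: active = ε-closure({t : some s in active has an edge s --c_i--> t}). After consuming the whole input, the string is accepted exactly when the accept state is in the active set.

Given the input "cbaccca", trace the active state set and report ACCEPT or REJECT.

Answer: REJECT

Steps:
start: ε-closure({0}) = {0,1,2}
'c' @ 1: {}  — no active states
rest 'baccca' ignored (set empty)
end set {} — state 1 not in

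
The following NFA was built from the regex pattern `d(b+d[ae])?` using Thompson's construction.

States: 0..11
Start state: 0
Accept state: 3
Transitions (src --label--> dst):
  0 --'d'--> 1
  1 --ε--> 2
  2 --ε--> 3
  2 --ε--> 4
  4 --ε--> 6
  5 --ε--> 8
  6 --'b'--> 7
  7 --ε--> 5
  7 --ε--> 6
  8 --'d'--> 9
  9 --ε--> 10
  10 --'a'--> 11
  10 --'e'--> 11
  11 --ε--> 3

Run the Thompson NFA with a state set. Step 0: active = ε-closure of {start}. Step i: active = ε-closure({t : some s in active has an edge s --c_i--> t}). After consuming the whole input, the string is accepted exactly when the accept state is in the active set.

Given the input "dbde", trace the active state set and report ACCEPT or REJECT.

Answer: ACCEPT

Trace:
start: ε-closure({0}) = {0}
'd' @ 1: {1,2,3,4,6}  (accept∈set)
'b' @ 2: {5,6,7,8}
'd' @ 3: {9,10}
'e' @ 4: {3,11}  (accept∈set)
after full input: {3,11}  (accept=3 in)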